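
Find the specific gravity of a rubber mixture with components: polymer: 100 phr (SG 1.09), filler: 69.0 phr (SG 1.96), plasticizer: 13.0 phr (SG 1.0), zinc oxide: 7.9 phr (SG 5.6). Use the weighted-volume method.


Sum of weights = 189.9
Volume contributions:
  polymer: 100/1.09 = 91.7431
  filler: 69.0/1.96 = 35.2041
  plasticizer: 13.0/1.0 = 13.0000
  zinc oxide: 7.9/5.6 = 1.4107
Sum of volumes = 141.3579
SG = 189.9 / 141.3579 = 1.343

SG = 1.343


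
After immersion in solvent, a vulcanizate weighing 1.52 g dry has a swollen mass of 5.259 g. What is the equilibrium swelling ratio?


Q = W_swollen / W_dry
Q = 5.259 / 1.52
Q = 3.46

Q = 3.46


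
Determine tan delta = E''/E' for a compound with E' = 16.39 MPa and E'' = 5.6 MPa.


tan delta = E'' / E'
= 5.6 / 16.39
= 0.3417

tan delta = 0.3417


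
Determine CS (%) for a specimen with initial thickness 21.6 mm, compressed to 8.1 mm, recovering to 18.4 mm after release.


CS = (t0 - recovered) / (t0 - ts) * 100
= (21.6 - 18.4) / (21.6 - 8.1) * 100
= 3.2 / 13.5 * 100
= 23.7%

23.7%


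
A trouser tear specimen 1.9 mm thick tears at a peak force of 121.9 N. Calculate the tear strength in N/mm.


Tear strength = force / thickness
= 121.9 / 1.9
= 64.16 N/mm

64.16 N/mm


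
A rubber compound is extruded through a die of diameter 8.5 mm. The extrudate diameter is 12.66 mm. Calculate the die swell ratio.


Die swell ratio = D_extrudate / D_die
= 12.66 / 8.5
= 1.489

Die swell = 1.489


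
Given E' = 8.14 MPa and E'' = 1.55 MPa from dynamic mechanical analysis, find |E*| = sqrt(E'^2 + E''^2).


|E*| = sqrt(E'^2 + E''^2)
= sqrt(8.14^2 + 1.55^2)
= sqrt(66.2596 + 2.4025)
= 8.286 MPa

8.286 MPa


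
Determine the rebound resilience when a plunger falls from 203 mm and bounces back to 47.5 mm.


Resilience = h_rebound / h_drop * 100
= 47.5 / 203 * 100
= 23.4%

23.4%


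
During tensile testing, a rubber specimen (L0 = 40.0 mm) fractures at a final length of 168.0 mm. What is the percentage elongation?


Elongation = (Lf - L0) / L0 * 100
= (168.0 - 40.0) / 40.0 * 100
= 128.0 / 40.0 * 100
= 320.0%

320.0%


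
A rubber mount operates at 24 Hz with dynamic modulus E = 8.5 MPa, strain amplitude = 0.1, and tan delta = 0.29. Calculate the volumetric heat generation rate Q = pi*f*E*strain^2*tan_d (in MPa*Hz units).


Q = pi * f * E * strain^2 * tan_d
= pi * 24 * 8.5 * 0.1^2 * 0.29
= pi * 24 * 8.5 * 0.0100 * 0.29
= 1.8586

Q = 1.8586


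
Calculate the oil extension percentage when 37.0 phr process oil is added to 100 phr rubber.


Oil % = oil / (100 + oil) * 100
= 37.0 / (100 + 37.0) * 100
= 37.0 / 137.0 * 100
= 27.01%

27.01%


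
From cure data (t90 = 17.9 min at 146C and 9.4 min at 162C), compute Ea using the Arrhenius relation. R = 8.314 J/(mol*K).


T1 = 419.15 K, T2 = 435.15 K
1/T1 - 1/T2 = 8.7723e-05
ln(t1/t2) = ln(17.9/9.4) = 0.6441
Ea = 8.314 * 0.6441 / 8.7723e-05 = 61044.3878 J/mol
Ea = 61.04 kJ/mol

61.04 kJ/mol


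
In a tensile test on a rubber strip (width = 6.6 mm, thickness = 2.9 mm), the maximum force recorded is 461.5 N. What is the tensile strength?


Area = width * thickness = 6.6 * 2.9 = 19.14 mm^2
TS = force / area = 461.5 / 19.14 = 24.11 MPa

24.11 MPa


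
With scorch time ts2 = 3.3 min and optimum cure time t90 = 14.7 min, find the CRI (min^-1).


CRI = 100 / (t90 - ts2)
= 100 / (14.7 - 3.3)
= 100 / 11.4
= 8.77 min^-1

8.77 min^-1


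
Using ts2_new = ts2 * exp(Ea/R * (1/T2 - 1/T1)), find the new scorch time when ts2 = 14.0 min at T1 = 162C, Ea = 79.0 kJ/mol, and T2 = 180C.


Convert temperatures: T1 = 162 + 273.15 = 435.15 K, T2 = 180 + 273.15 = 453.15 K
ts2_new = 14.0 * exp(79000 / 8.314 * (1/453.15 - 1/435.15))
1/T2 - 1/T1 = -9.1283e-05
ts2_new = 5.88 min

5.88 min


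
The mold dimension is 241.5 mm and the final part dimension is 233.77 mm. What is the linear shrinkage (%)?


Shrinkage = (mold - part) / mold * 100
= (241.5 - 233.77) / 241.5 * 100
= 7.73 / 241.5 * 100
= 3.2%

3.2%


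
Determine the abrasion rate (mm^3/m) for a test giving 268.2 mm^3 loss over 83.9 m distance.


Rate = volume_loss / distance
= 268.2 / 83.9
= 3.197 mm^3/m

3.197 mm^3/m


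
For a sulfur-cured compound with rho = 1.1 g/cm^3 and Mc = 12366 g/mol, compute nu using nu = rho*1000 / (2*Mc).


nu = rho * 1000 / (2 * Mc)
nu = 1.1 * 1000 / (2 * 12366)
nu = 1100.0 / 24732
nu = 0.0445 mol/L

0.0445 mol/L


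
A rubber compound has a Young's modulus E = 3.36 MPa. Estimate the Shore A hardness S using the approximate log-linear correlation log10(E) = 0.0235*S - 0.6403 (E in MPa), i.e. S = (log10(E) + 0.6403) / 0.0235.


log10(E) = 0.0235*S - 0.6403  =>  S = (log10(E) + 0.6403) / 0.0235
log10(3.36) = 0.526339
S = (0.526339 + 0.6403) / 0.0235 = 1.166639 / 0.0235
S = 49.6

Shore A = 49.6


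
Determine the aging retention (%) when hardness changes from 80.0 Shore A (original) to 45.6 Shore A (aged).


Retention = aged / original * 100
= 45.6 / 80.0 * 100
= 57.0%

57.0%


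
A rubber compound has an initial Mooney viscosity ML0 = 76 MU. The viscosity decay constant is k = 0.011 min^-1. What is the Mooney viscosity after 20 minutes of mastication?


ML = ML0 * exp(-k * t)
ML = 76 * exp(-0.011 * 20)
ML = 76 * 0.8025
ML = 60.99 MU

60.99 MU


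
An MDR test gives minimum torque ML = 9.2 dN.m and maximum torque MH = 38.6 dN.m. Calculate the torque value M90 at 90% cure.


M90 = ML + 0.9 * (MH - ML)
M90 = 9.2 + 0.9 * (38.6 - 9.2)
M90 = 9.2 + 0.9 * 29.4
M90 = 35.66 dN.m

35.66 dN.m


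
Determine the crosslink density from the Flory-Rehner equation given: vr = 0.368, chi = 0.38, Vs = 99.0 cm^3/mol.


ln(1 - vr) = ln(1 - 0.368) = -0.4589
Numerator = -((-0.4589) + 0.368 + 0.38 * 0.368^2) = 0.0394
Denominator = 99.0 * (0.368^(1/3) - 0.368/2) = 52.7283
nu = 0.0394 / 52.7283 = 7.4732e-04 mol/cm^3

7.4732e-04 mol/cm^3


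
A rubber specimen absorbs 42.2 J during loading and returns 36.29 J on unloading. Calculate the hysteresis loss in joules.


Hysteresis loss = loading - unloading
= 42.2 - 36.29
= 5.91 J

5.91 J


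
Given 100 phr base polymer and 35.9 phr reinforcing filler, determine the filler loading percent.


Filler % = filler / (rubber + filler) * 100
= 35.9 / (100 + 35.9) * 100
= 35.9 / 135.9 * 100
= 26.42%

26.42%


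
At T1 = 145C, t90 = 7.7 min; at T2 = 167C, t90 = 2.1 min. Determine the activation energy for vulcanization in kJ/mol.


T1 = 418.15 K, T2 = 440.15 K
1/T1 - 1/T2 = 1.1953e-04
ln(t1/t2) = ln(7.7/2.1) = 1.2993
Ea = 8.314 * 1.2993 / 1.1953e-04 = 90369.9199 J/mol
Ea = 90.37 kJ/mol

90.37 kJ/mol


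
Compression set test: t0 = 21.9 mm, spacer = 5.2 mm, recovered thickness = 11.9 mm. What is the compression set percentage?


CS = (t0 - recovered) / (t0 - ts) * 100
= (21.9 - 11.9) / (21.9 - 5.2) * 100
= 10.0 / 16.7 * 100
= 59.9%

59.9%


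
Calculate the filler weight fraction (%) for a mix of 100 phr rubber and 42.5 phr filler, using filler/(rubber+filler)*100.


Filler % = filler / (rubber + filler) * 100
= 42.5 / (100 + 42.5) * 100
= 42.5 / 142.5 * 100
= 29.82%

29.82%


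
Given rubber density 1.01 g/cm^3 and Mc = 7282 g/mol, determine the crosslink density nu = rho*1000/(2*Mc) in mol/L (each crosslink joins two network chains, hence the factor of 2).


nu = rho * 1000 / (2 * Mc)
nu = 1.01 * 1000 / (2 * 7282)
nu = 1010.0 / 14564
nu = 0.0693 mol/L

0.0693 mol/L


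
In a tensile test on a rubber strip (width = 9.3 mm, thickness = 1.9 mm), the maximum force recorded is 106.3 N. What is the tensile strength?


Area = width * thickness = 9.3 * 1.9 = 17.67 mm^2
TS = force / area = 106.3 / 17.67 = 6.02 MPa

6.02 MPa


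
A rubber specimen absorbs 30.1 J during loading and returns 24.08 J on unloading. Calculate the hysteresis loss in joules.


Hysteresis loss = loading - unloading
= 30.1 - 24.08
= 6.02 J

6.02 J


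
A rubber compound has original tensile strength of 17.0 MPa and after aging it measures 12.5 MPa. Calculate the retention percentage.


Retention = aged / original * 100
= 12.5 / 17.0 * 100
= 73.5%

73.5%


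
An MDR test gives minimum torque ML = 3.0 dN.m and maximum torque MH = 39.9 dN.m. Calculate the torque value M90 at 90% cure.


M90 = ML + 0.9 * (MH - ML)
M90 = 3.0 + 0.9 * (39.9 - 3.0)
M90 = 3.0 + 0.9 * 36.9
M90 = 36.21 dN.m

36.21 dN.m


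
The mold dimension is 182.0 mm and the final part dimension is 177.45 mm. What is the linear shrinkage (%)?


Shrinkage = (mold - part) / mold * 100
= (182.0 - 177.45) / 182.0 * 100
= 4.55 / 182.0 * 100
= 2.5%

2.5%


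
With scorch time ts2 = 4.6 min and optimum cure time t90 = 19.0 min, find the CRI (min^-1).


CRI = 100 / (t90 - ts2)
= 100 / (19.0 - 4.6)
= 100 / 14.4
= 6.94 min^-1

6.94 min^-1


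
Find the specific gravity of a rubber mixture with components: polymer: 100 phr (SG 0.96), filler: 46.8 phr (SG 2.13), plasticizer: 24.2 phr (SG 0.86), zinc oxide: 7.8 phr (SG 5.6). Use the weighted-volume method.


Sum of weights = 178.8
Volume contributions:
  polymer: 100/0.96 = 104.1667
  filler: 46.8/2.13 = 21.9718
  plasticizer: 24.2/0.86 = 28.1395
  zinc oxide: 7.8/5.6 = 1.3929
Sum of volumes = 155.6709
SG = 178.8 / 155.6709 = 1.149

SG = 1.149


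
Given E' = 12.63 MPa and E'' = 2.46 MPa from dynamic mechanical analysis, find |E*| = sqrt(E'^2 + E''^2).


|E*| = sqrt(E'^2 + E''^2)
= sqrt(12.63^2 + 2.46^2)
= sqrt(159.5169 + 6.0516)
= 12.867 MPa

12.867 MPa


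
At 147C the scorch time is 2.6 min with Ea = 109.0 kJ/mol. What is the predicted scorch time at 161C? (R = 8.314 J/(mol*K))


Convert temperatures: T1 = 147 + 273.15 = 420.15 K, T2 = 161 + 273.15 = 434.15 K
ts2_new = 2.6 * exp(109000 / 8.314 * (1/434.15 - 1/420.15))
1/T2 - 1/T1 = -7.6751e-05
ts2_new = 0.95 min

0.95 min


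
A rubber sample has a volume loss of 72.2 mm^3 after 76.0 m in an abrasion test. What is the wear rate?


Rate = volume_loss / distance
= 72.2 / 76.0
= 0.95 mm^3/m

0.95 mm^3/m


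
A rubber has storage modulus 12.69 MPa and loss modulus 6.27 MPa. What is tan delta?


tan delta = E'' / E'
= 6.27 / 12.69
= 0.4941

tan delta = 0.4941


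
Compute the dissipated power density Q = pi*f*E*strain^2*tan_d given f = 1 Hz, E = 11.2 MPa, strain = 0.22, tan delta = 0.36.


Q = pi * f * E * strain^2 * tan_d
= pi * 1 * 11.2 * 0.22^2 * 0.36
= pi * 1 * 11.2 * 0.0484 * 0.36
= 0.6131

Q = 0.6131


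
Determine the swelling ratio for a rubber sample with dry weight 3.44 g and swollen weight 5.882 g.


Q = W_swollen / W_dry
Q = 5.882 / 3.44
Q = 1.71

Q = 1.71


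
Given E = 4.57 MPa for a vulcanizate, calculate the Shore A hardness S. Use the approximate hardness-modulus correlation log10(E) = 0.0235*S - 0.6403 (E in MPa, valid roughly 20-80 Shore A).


log10(E) = 0.0235*S - 0.6403  =>  S = (log10(E) + 0.6403) / 0.0235
log10(4.57) = 0.659916
S = (0.659916 + 0.6403) / 0.0235 = 1.300216 / 0.0235
S = 55.3

Shore A = 55.3


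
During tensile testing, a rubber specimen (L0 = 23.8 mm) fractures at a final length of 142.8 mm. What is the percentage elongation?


Elongation = (Lf - L0) / L0 * 100
= (142.8 - 23.8) / 23.8 * 100
= 119.0 / 23.8 * 100
= 500.0%

500.0%


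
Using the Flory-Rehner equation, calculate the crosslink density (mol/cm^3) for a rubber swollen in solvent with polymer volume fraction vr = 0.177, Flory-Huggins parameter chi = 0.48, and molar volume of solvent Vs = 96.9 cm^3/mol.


ln(1 - vr) = ln(1 - 0.177) = -0.1948
Numerator = -((-0.1948) + 0.177 + 0.48 * 0.177^2) = 0.0028
Denominator = 96.9 * (0.177^(1/3) - 0.177/2) = 45.8305
nu = 0.0028 / 45.8305 = 6.0247e-05 mol/cm^3

6.0247e-05 mol/cm^3


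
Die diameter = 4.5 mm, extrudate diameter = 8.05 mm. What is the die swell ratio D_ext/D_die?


Die swell ratio = D_extrudate / D_die
= 8.05 / 4.5
= 1.789

Die swell = 1.789


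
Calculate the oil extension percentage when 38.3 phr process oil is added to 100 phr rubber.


Oil % = oil / (100 + oil) * 100
= 38.3 / (100 + 38.3) * 100
= 38.3 / 138.3 * 100
= 27.69%

27.69%


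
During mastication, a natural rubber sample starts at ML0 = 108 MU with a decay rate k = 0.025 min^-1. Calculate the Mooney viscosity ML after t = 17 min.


ML = ML0 * exp(-k * t)
ML = 108 * exp(-0.025 * 17)
ML = 108 * 0.6538
ML = 70.61 MU

70.61 MU


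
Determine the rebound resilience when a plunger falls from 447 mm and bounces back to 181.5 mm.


Resilience = h_rebound / h_drop * 100
= 181.5 / 447 * 100
= 40.6%

40.6%


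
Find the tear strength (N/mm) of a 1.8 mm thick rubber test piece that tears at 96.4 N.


Tear strength = force / thickness
= 96.4 / 1.8
= 53.56 N/mm

53.56 N/mm


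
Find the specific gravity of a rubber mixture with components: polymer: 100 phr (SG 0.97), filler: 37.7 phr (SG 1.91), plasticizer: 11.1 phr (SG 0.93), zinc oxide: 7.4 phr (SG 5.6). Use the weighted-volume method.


Sum of weights = 156.2
Volume contributions:
  polymer: 100/0.97 = 103.0928
  filler: 37.7/1.91 = 19.7382
  plasticizer: 11.1/0.93 = 11.9355
  zinc oxide: 7.4/5.6 = 1.3214
Sum of volumes = 136.0879
SG = 156.2 / 136.0879 = 1.148

SG = 1.148


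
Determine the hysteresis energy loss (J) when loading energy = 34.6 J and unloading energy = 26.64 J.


Hysteresis loss = loading - unloading
= 34.6 - 26.64
= 7.96 J

7.96 J


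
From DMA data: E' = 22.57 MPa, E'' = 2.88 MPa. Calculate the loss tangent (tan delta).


tan delta = E'' / E'
= 2.88 / 22.57
= 0.1276

tan delta = 0.1276


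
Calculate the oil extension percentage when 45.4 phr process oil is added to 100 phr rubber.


Oil % = oil / (100 + oil) * 100
= 45.4 / (100 + 45.4) * 100
= 45.4 / 145.4 * 100
= 31.22%

31.22%


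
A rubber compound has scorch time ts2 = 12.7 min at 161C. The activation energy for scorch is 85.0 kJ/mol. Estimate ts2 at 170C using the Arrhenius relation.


Convert temperatures: T1 = 161 + 273.15 = 434.15 K, T2 = 170 + 273.15 = 443.15 K
ts2_new = 12.7 * exp(85000 / 8.314 * (1/443.15 - 1/434.15))
1/T2 - 1/T1 = -4.6779e-05
ts2_new = 7.87 min

7.87 min


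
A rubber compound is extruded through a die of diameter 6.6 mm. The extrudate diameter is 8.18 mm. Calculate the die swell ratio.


Die swell ratio = D_extrudate / D_die
= 8.18 / 6.6
= 1.239

Die swell = 1.239


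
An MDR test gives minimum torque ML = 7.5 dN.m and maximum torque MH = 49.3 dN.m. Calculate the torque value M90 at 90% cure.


M90 = ML + 0.9 * (MH - ML)
M90 = 7.5 + 0.9 * (49.3 - 7.5)
M90 = 7.5 + 0.9 * 41.8
M90 = 45.12 dN.m

45.12 dN.m


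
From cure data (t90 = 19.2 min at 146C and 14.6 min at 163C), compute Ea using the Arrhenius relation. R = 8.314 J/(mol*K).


T1 = 419.15 K, T2 = 436.15 K
1/T1 - 1/T2 = 9.2992e-05
ln(t1/t2) = ln(19.2/14.6) = 0.2739
Ea = 8.314 * 0.2739 / 9.2992e-05 = 24487.2853 J/mol
Ea = 24.49 kJ/mol

24.49 kJ/mol


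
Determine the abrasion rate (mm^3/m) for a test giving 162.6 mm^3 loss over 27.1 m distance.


Rate = volume_loss / distance
= 162.6 / 27.1
= 6.0 mm^3/m

6.0 mm^3/m


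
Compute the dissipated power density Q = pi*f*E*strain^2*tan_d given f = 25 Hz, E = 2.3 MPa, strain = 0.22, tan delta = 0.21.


Q = pi * f * E * strain^2 * tan_d
= pi * 25 * 2.3 * 0.22^2 * 0.21
= pi * 25 * 2.3 * 0.0484 * 0.21
= 1.8360

Q = 1.8360


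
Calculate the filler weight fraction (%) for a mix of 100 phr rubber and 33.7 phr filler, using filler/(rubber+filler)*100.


Filler % = filler / (rubber + filler) * 100
= 33.7 / (100 + 33.7) * 100
= 33.7 / 133.7 * 100
= 25.21%

25.21%


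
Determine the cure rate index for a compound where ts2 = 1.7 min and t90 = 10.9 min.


CRI = 100 / (t90 - ts2)
= 100 / (10.9 - 1.7)
= 100 / 9.2
= 10.87 min^-1

10.87 min^-1


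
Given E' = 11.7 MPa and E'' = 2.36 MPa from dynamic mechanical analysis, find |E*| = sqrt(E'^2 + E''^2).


|E*| = sqrt(E'^2 + E''^2)
= sqrt(11.7^2 + 2.36^2)
= sqrt(136.8900 + 5.5696)
= 11.936 MPa

11.936 MPa


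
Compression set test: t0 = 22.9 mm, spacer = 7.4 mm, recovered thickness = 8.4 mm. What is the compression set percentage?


CS = (t0 - recovered) / (t0 - ts) * 100
= (22.9 - 8.4) / (22.9 - 7.4) * 100
= 14.5 / 15.5 * 100
= 93.5%

93.5%


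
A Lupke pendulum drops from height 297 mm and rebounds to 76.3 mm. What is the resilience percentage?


Resilience = h_rebound / h_drop * 100
= 76.3 / 297 * 100
= 25.7%

25.7%


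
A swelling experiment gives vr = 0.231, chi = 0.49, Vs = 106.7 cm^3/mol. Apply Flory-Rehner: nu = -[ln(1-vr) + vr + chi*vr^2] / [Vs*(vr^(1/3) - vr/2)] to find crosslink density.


ln(1 - vr) = ln(1 - 0.231) = -0.2627
Numerator = -((-0.2627) + 0.231 + 0.49 * 0.231^2) = 0.0055
Denominator = 106.7 * (0.231^(1/3) - 0.231/2) = 53.1451
nu = 0.0055 / 53.1451 = 1.0382e-04 mol/cm^3

1.0382e-04 mol/cm^3


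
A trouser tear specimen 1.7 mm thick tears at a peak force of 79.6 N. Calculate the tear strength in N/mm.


Tear strength = force / thickness
= 79.6 / 1.7
= 46.82 N/mm

46.82 N/mm


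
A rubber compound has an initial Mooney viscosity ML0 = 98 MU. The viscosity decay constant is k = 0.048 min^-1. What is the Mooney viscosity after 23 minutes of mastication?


ML = ML0 * exp(-k * t)
ML = 98 * exp(-0.048 * 23)
ML = 98 * 0.3315
ML = 32.49 MU

32.49 MU


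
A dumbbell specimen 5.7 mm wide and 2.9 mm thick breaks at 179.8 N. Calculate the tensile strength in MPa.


Area = width * thickness = 5.7 * 2.9 = 16.53 mm^2
TS = force / area = 179.8 / 16.53 = 10.88 MPa

10.88 MPa


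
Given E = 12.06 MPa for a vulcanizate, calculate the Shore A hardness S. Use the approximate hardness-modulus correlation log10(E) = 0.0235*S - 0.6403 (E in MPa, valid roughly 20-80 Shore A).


log10(E) = 0.0235*S - 0.6403  =>  S = (log10(E) + 0.6403) / 0.0235
log10(12.06) = 1.081347
S = (1.081347 + 0.6403) / 0.0235 = 1.721647 / 0.0235
S = 73.3

Shore A = 73.3


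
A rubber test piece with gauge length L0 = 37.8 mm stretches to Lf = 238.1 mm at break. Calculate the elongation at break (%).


Elongation = (Lf - L0) / L0 * 100
= (238.1 - 37.8) / 37.8 * 100
= 200.3 / 37.8 * 100
= 529.9%

529.9%


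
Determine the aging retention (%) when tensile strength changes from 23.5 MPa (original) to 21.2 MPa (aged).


Retention = aged / original * 100
= 21.2 / 23.5 * 100
= 90.2%

90.2%


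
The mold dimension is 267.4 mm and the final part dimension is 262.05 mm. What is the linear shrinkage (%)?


Shrinkage = (mold - part) / mold * 100
= (267.4 - 262.05) / 267.4 * 100
= 5.35 / 267.4 * 100
= 2.0%

2.0%


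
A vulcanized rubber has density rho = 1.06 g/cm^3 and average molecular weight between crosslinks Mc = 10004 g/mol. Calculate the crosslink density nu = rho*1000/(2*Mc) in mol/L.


nu = rho * 1000 / (2 * Mc)
nu = 1.06 * 1000 / (2 * 10004)
nu = 1060.0 / 20008
nu = 0.0530 mol/L

0.0530 mol/L


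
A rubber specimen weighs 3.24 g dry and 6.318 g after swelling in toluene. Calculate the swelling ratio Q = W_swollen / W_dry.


Q = W_swollen / W_dry
Q = 6.318 / 3.24
Q = 1.95

Q = 1.95


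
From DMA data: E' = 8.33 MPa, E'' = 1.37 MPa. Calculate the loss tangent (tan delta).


tan delta = E'' / E'
= 1.37 / 8.33
= 0.1645

tan delta = 0.1645


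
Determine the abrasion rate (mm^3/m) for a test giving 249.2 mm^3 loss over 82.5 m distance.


Rate = volume_loss / distance
= 249.2 / 82.5
= 3.021 mm^3/m

3.021 mm^3/m


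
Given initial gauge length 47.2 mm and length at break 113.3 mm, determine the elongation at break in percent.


Elongation = (Lf - L0) / L0 * 100
= (113.3 - 47.2) / 47.2 * 100
= 66.1 / 47.2 * 100
= 140.0%

140.0%


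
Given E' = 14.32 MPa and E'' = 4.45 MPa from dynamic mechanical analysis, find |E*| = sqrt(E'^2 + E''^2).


|E*| = sqrt(E'^2 + E''^2)
= sqrt(14.32^2 + 4.45^2)
= sqrt(205.0624 + 19.8025)
= 14.995 MPa

14.995 MPa


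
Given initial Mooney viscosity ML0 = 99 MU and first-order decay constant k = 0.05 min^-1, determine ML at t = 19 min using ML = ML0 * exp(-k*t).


ML = ML0 * exp(-k * t)
ML = 99 * exp(-0.05 * 19)
ML = 99 * 0.3867
ML = 38.29 MU

38.29 MU


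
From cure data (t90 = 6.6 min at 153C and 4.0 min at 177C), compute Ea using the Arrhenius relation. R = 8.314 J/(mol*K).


T1 = 426.15 K, T2 = 450.15 K
1/T1 - 1/T2 = 1.2511e-04
ln(t1/t2) = ln(6.6/4.0) = 0.5008
Ea = 8.314 * 0.5008 / 1.2511e-04 = 33278.3216 J/mol
Ea = 33.28 kJ/mol

33.28 kJ/mol


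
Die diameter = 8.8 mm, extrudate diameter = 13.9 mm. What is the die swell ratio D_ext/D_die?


Die swell ratio = D_extrudate / D_die
= 13.9 / 8.8
= 1.58

Die swell = 1.58


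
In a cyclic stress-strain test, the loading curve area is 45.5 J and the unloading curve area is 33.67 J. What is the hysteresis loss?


Hysteresis loss = loading - unloading
= 45.5 - 33.67
= 11.83 J

11.83 J


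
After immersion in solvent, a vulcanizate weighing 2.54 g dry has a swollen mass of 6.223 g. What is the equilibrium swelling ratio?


Q = W_swollen / W_dry
Q = 6.223 / 2.54
Q = 2.45

Q = 2.45


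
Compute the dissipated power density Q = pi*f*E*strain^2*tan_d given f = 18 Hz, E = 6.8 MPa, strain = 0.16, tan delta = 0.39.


Q = pi * f * E * strain^2 * tan_d
= pi * 18 * 6.8 * 0.16^2 * 0.39
= pi * 18 * 6.8 * 0.0256 * 0.39
= 3.8392

Q = 3.8392


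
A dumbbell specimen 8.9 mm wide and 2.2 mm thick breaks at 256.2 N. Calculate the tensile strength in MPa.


Area = width * thickness = 8.9 * 2.2 = 19.58 mm^2
TS = force / area = 256.2 / 19.58 = 13.08 MPa

13.08 MPa


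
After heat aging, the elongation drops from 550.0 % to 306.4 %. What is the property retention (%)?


Retention = aged / original * 100
= 306.4 / 550.0 * 100
= 55.7%

55.7%


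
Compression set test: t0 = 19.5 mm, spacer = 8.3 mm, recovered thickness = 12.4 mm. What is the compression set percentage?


CS = (t0 - recovered) / (t0 - ts) * 100
= (19.5 - 12.4) / (19.5 - 8.3) * 100
= 7.1 / 11.2 * 100
= 63.4%

63.4%


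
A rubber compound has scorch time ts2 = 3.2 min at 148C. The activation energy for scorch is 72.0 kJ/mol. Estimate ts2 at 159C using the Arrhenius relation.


Convert temperatures: T1 = 148 + 273.15 = 421.15 K, T2 = 159 + 273.15 = 432.15 K
ts2_new = 3.2 * exp(72000 / 8.314 * (1/432.15 - 1/421.15))
1/T2 - 1/T1 = -6.0440e-05
ts2_new = 1.9 min

1.9 min


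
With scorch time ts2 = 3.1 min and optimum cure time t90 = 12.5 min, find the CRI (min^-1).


CRI = 100 / (t90 - ts2)
= 100 / (12.5 - 3.1)
= 100 / 9.4
= 10.64 min^-1

10.64 min^-1


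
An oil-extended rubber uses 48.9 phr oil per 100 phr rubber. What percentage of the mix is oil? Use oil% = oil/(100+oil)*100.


Oil % = oil / (100 + oil) * 100
= 48.9 / (100 + 48.9) * 100
= 48.9 / 148.9 * 100
= 32.84%

32.84%


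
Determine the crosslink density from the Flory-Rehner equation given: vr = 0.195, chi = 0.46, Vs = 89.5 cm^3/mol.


ln(1 - vr) = ln(1 - 0.195) = -0.2169
Numerator = -((-0.2169) + 0.195 + 0.46 * 0.195^2) = 0.0044
Denominator = 89.5 * (0.195^(1/3) - 0.195/2) = 43.1738
nu = 0.0044 / 43.1738 = 1.0241e-04 mol/cm^3

1.0241e-04 mol/cm^3


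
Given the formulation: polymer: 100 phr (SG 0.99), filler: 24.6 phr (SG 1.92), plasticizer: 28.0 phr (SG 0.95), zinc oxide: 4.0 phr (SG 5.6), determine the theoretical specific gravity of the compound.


Sum of weights = 156.6
Volume contributions:
  polymer: 100/0.99 = 101.0101
  filler: 24.6/1.92 = 12.8125
  plasticizer: 28.0/0.95 = 29.4737
  zinc oxide: 4.0/5.6 = 0.7143
Sum of volumes = 144.0106
SG = 156.6 / 144.0106 = 1.087

SG = 1.087


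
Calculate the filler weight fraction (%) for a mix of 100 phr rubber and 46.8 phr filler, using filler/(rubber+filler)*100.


Filler % = filler / (rubber + filler) * 100
= 46.8 / (100 + 46.8) * 100
= 46.8 / 146.8 * 100
= 31.88%

31.88%


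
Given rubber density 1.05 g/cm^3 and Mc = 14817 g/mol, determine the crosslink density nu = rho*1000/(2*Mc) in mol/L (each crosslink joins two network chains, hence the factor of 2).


nu = rho * 1000 / (2 * Mc)
nu = 1.05 * 1000 / (2 * 14817)
nu = 1050.0 / 29634
nu = 0.0354 mol/L

0.0354 mol/L


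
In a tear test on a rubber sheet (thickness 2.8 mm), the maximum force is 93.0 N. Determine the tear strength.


Tear strength = force / thickness
= 93.0 / 2.8
= 33.21 N/mm

33.21 N/mm


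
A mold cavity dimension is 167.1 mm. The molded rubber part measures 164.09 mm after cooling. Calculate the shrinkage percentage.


Shrinkage = (mold - part) / mold * 100
= (167.1 - 164.09) / 167.1 * 100
= 3.01 / 167.1 * 100
= 1.8%

1.8%


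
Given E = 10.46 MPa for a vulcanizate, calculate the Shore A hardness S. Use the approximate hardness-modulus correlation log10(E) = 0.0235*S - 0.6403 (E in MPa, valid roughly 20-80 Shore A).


log10(E) = 0.0235*S - 0.6403  =>  S = (log10(E) + 0.6403) / 0.0235
log10(10.46) = 1.019532
S = (1.019532 + 0.6403) / 0.0235 = 1.659832 / 0.0235
S = 70.6

Shore A = 70.6


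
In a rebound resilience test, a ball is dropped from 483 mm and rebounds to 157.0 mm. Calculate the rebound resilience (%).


Resilience = h_rebound / h_drop * 100
= 157.0 / 483 * 100
= 32.5%

32.5%


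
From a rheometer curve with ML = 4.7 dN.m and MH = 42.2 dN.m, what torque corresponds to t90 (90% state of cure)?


M90 = ML + 0.9 * (MH - ML)
M90 = 4.7 + 0.9 * (42.2 - 4.7)
M90 = 4.7 + 0.9 * 37.5
M90 = 38.45 dN.m

38.45 dN.m


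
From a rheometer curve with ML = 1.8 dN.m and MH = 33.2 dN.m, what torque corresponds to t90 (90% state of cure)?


M90 = ML + 0.9 * (MH - ML)
M90 = 1.8 + 0.9 * (33.2 - 1.8)
M90 = 1.8 + 0.9 * 31.4
M90 = 30.06 dN.m

30.06 dN.m


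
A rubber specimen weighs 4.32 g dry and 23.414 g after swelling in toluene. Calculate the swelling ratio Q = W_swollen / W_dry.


Q = W_swollen / W_dry
Q = 23.414 / 4.32
Q = 5.42

Q = 5.42


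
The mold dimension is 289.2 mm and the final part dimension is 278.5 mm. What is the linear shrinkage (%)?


Shrinkage = (mold - part) / mold * 100
= (289.2 - 278.5) / 289.2 * 100
= 10.7 / 289.2 * 100
= 3.7%

3.7%


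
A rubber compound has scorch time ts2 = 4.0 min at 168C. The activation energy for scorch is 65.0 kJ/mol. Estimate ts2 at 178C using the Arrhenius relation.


Convert temperatures: T1 = 168 + 273.15 = 441.15 K, T2 = 178 + 273.15 = 451.15 K
ts2_new = 4.0 * exp(65000 / 8.314 * (1/451.15 - 1/441.15))
1/T2 - 1/T1 = -5.0245e-05
ts2_new = 2.7 min

2.7 min


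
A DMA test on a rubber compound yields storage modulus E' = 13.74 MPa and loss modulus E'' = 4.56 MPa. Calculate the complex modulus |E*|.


|E*| = sqrt(E'^2 + E''^2)
= sqrt(13.74^2 + 4.56^2)
= sqrt(188.7876 + 20.7936)
= 14.477 MPa

14.477 MPa


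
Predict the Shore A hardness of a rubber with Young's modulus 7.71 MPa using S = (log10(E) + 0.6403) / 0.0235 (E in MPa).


log10(E) = 0.0235*S - 0.6403  =>  S = (log10(E) + 0.6403) / 0.0235
log10(7.71) = 0.887054
S = (0.887054 + 0.6403) / 0.0235 = 1.527354 / 0.0235
S = 65.0

Shore A = 65.0


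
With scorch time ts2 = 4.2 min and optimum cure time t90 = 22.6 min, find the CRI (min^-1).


CRI = 100 / (t90 - ts2)
= 100 / (22.6 - 4.2)
= 100 / 18.4
= 5.43 min^-1

5.43 min^-1


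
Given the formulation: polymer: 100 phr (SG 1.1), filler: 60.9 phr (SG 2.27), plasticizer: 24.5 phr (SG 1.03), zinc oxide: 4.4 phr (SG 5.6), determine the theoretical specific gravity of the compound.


Sum of weights = 189.8
Volume contributions:
  polymer: 100/1.1 = 90.9091
  filler: 60.9/2.27 = 26.8282
  plasticizer: 24.5/1.03 = 23.7864
  zinc oxide: 4.4/5.6 = 0.7857
Sum of volumes = 142.3094
SG = 189.8 / 142.3094 = 1.334

SG = 1.334


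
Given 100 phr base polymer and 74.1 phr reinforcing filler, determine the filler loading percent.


Filler % = filler / (rubber + filler) * 100
= 74.1 / (100 + 74.1) * 100
= 74.1 / 174.1 * 100
= 42.56%

42.56%


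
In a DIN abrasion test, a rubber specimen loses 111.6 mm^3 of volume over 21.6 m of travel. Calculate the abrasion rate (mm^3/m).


Rate = volume_loss / distance
= 111.6 / 21.6
= 5.167 mm^3/m

5.167 mm^3/m


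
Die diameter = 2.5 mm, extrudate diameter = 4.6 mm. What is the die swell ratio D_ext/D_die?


Die swell ratio = D_extrudate / D_die
= 4.6 / 2.5
= 1.84

Die swell = 1.84


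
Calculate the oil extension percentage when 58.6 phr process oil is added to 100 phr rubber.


Oil % = oil / (100 + oil) * 100
= 58.6 / (100 + 58.6) * 100
= 58.6 / 158.6 * 100
= 36.95%

36.95%


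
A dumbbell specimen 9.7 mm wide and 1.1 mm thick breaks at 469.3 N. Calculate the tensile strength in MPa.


Area = width * thickness = 9.7 * 1.1 = 10.67 mm^2
TS = force / area = 469.3 / 10.67 = 43.98 MPa

43.98 MPa


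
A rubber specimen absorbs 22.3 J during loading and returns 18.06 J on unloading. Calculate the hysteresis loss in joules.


Hysteresis loss = loading - unloading
= 22.3 - 18.06
= 4.24 J

4.24 J


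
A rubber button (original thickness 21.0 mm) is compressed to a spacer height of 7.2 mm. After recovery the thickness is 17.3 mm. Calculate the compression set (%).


CS = (t0 - recovered) / (t0 - ts) * 100
= (21.0 - 17.3) / (21.0 - 7.2) * 100
= 3.7 / 13.8 * 100
= 26.8%

26.8%


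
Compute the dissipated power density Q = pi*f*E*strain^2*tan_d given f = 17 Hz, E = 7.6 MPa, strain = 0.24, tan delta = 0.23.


Q = pi * f * E * strain^2 * tan_d
= pi * 17 * 7.6 * 0.24^2 * 0.23
= pi * 17 * 7.6 * 0.0576 * 0.23
= 5.3773

Q = 5.3773


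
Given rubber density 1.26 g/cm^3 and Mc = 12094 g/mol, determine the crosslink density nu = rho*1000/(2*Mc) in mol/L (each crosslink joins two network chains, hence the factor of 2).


nu = rho * 1000 / (2 * Mc)
nu = 1.26 * 1000 / (2 * 12094)
nu = 1260.0 / 24188
nu = 0.0521 mol/L

0.0521 mol/L


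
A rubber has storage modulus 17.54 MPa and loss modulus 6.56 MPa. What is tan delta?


tan delta = E'' / E'
= 6.56 / 17.54
= 0.374

tan delta = 0.374


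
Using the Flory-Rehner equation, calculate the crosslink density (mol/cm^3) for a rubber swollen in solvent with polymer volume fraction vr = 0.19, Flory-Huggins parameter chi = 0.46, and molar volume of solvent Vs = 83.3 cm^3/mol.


ln(1 - vr) = ln(1 - 0.19) = -0.2107
Numerator = -((-0.2107) + 0.19 + 0.46 * 0.19^2) = 0.0041
Denominator = 83.3 * (0.19^(1/3) - 0.19/2) = 39.9748
nu = 0.0041 / 39.9748 = 1.0294e-04 mol/cm^3

1.0294e-04 mol/cm^3


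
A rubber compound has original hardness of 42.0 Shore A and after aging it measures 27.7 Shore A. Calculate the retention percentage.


Retention = aged / original * 100
= 27.7 / 42.0 * 100
= 66.0%

66.0%


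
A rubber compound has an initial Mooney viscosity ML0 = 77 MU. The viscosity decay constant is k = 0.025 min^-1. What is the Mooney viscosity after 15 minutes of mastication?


ML = ML0 * exp(-k * t)
ML = 77 * exp(-0.025 * 15)
ML = 77 * 0.6873
ML = 52.92 MU

52.92 MU


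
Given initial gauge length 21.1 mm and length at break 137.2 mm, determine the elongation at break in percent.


Elongation = (Lf - L0) / L0 * 100
= (137.2 - 21.1) / 21.1 * 100
= 116.1 / 21.1 * 100
= 550.2%

550.2%


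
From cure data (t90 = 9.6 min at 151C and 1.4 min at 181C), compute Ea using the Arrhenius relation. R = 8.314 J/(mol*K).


T1 = 424.15 K, T2 = 454.15 K
1/T1 - 1/T2 = 1.5574e-04
ln(t1/t2) = ln(9.6/1.4) = 1.9253
Ea = 8.314 * 1.9253 / 1.5574e-04 = 102778.8857 J/mol
Ea = 102.78 kJ/mol

102.78 kJ/mol


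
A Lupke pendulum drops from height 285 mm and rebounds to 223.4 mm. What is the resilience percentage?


Resilience = h_rebound / h_drop * 100
= 223.4 / 285 * 100
= 78.4%

78.4%


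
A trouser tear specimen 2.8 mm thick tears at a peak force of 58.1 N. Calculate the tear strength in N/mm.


Tear strength = force / thickness
= 58.1 / 2.8
= 20.75 N/mm

20.75 N/mm


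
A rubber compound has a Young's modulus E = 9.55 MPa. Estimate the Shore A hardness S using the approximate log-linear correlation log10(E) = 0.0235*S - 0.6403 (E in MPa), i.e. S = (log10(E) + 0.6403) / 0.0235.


log10(E) = 0.0235*S - 0.6403  =>  S = (log10(E) + 0.6403) / 0.0235
log10(9.55) = 0.980003
S = (0.980003 + 0.6403) / 0.0235 = 1.620303 / 0.0235
S = 68.9

Shore A = 68.9


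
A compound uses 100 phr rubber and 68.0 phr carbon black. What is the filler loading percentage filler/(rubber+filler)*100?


Filler % = filler / (rubber + filler) * 100
= 68.0 / (100 + 68.0) * 100
= 68.0 / 168.0 * 100
= 40.48%

40.48%


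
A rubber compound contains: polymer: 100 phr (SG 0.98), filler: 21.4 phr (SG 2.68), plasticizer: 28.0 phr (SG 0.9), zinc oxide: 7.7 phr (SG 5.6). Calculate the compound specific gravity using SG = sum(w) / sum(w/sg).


Sum of weights = 157.1
Volume contributions:
  polymer: 100/0.98 = 102.0408
  filler: 21.4/2.68 = 7.9851
  plasticizer: 28.0/0.9 = 31.1111
  zinc oxide: 7.7/5.6 = 1.3750
Sum of volumes = 142.5120
SG = 157.1 / 142.5120 = 1.102

SG = 1.102


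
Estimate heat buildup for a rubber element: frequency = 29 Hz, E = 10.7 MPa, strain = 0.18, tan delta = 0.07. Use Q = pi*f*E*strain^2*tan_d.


Q = pi * f * E * strain^2 * tan_d
= pi * 29 * 10.7 * 0.18^2 * 0.07
= pi * 29 * 10.7 * 0.0324 * 0.07
= 2.2109

Q = 2.2109


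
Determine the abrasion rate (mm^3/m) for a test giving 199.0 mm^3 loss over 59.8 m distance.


Rate = volume_loss / distance
= 199.0 / 59.8
= 3.328 mm^3/m

3.328 mm^3/m


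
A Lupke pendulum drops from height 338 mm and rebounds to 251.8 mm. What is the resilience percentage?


Resilience = h_rebound / h_drop * 100
= 251.8 / 338 * 100
= 74.5%

74.5%


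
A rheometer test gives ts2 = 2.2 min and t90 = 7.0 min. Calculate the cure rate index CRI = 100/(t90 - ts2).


CRI = 100 / (t90 - ts2)
= 100 / (7.0 - 2.2)
= 100 / 4.8
= 20.83 min^-1

20.83 min^-1


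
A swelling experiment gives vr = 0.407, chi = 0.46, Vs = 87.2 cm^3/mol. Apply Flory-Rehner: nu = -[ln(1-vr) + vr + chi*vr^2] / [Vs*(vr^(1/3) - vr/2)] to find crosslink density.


ln(1 - vr) = ln(1 - 0.407) = -0.5226
Numerator = -((-0.5226) + 0.407 + 0.46 * 0.407^2) = 0.0394
Denominator = 87.2 * (0.407^(1/3) - 0.407/2) = 46.8769
nu = 0.0394 / 46.8769 = 8.3970e-04 mol/cm^3

8.3970e-04 mol/cm^3


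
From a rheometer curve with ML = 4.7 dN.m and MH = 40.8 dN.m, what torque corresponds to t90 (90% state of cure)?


M90 = ML + 0.9 * (MH - ML)
M90 = 4.7 + 0.9 * (40.8 - 4.7)
M90 = 4.7 + 0.9 * 36.1
M90 = 37.19 dN.m

37.19 dN.m


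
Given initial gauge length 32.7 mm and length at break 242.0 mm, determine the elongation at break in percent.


Elongation = (Lf - L0) / L0 * 100
= (242.0 - 32.7) / 32.7 * 100
= 209.3 / 32.7 * 100
= 640.1%

640.1%


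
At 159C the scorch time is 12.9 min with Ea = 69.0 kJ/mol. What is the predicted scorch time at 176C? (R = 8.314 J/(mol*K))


Convert temperatures: T1 = 159 + 273.15 = 432.15 K, T2 = 176 + 273.15 = 449.15 K
ts2_new = 12.9 * exp(69000 / 8.314 * (1/449.15 - 1/432.15))
1/T2 - 1/T1 = -8.7584e-05
ts2_new = 6.24 min

6.24 min


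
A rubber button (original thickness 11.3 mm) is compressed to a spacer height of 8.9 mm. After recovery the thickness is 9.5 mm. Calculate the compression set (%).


CS = (t0 - recovered) / (t0 - ts) * 100
= (11.3 - 9.5) / (11.3 - 8.9) * 100
= 1.8 / 2.4 * 100
= 75.0%

75.0%


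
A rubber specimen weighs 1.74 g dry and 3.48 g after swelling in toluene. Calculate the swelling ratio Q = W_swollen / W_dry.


Q = W_swollen / W_dry
Q = 3.48 / 1.74
Q = 2.0

Q = 2.0


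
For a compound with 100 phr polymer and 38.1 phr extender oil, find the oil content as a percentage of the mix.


Oil % = oil / (100 + oil) * 100
= 38.1 / (100 + 38.1) * 100
= 38.1 / 138.1 * 100
= 27.59%

27.59%


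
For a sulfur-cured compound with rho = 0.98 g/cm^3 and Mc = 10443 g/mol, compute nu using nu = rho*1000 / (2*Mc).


nu = rho * 1000 / (2 * Mc)
nu = 0.98 * 1000 / (2 * 10443)
nu = 980.0 / 20886
nu = 0.0469 mol/L

0.0469 mol/L


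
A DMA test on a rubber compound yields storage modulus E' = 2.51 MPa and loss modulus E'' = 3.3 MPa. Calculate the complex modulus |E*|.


|E*| = sqrt(E'^2 + E''^2)
= sqrt(2.51^2 + 3.3^2)
= sqrt(6.3001 + 10.8900)
= 4.146 MPa

4.146 MPa


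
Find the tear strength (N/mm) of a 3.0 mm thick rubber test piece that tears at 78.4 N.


Tear strength = force / thickness
= 78.4 / 3.0
= 26.13 N/mm

26.13 N/mm


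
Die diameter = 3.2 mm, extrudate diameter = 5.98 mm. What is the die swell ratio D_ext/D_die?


Die swell ratio = D_extrudate / D_die
= 5.98 / 3.2
= 1.869

Die swell = 1.869


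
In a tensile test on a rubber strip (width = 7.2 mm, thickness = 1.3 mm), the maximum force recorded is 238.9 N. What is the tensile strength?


Area = width * thickness = 7.2 * 1.3 = 9.36 mm^2
TS = force / area = 238.9 / 9.36 = 25.52 MPa

25.52 MPa


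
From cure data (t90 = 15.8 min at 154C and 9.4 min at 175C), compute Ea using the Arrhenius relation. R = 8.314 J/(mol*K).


T1 = 427.15 K, T2 = 448.15 K
1/T1 - 1/T2 = 1.0970e-04
ln(t1/t2) = ln(15.8/9.4) = 0.5193
Ea = 8.314 * 0.5193 / 1.0970e-04 = 39356.1919 J/mol
Ea = 39.36 kJ/mol

39.36 kJ/mol


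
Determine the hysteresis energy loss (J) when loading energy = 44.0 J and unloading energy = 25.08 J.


Hysteresis loss = loading - unloading
= 44.0 - 25.08
= 18.92 J

18.92 J


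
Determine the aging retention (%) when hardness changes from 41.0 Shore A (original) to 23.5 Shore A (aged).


Retention = aged / original * 100
= 23.5 / 41.0 * 100
= 57.3%

57.3%


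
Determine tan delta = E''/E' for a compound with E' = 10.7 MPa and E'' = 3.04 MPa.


tan delta = E'' / E'
= 3.04 / 10.7
= 0.2841

tan delta = 0.2841


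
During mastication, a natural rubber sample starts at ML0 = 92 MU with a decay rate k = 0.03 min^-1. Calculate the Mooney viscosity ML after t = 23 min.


ML = ML0 * exp(-k * t)
ML = 92 * exp(-0.03 * 23)
ML = 92 * 0.5016
ML = 46.14 MU

46.14 MU


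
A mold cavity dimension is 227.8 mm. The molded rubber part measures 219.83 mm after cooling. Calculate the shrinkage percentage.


Shrinkage = (mold - part) / mold * 100
= (227.8 - 219.83) / 227.8 * 100
= 7.97 / 227.8 * 100
= 3.5%

3.5%


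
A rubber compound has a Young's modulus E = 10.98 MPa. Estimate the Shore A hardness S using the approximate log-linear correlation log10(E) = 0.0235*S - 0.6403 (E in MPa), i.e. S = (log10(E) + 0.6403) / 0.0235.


log10(E) = 0.0235*S - 0.6403  =>  S = (log10(E) + 0.6403) / 0.0235
log10(10.98) = 1.040602
S = (1.040602 + 0.6403) / 0.0235 = 1.680902 / 0.0235
S = 71.5

Shore A = 71.5


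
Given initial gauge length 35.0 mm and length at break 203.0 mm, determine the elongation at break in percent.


Elongation = (Lf - L0) / L0 * 100
= (203.0 - 35.0) / 35.0 * 100
= 168.0 / 35.0 * 100
= 480.0%

480.0%


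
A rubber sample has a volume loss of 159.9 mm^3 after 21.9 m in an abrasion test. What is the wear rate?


Rate = volume_loss / distance
= 159.9 / 21.9
= 7.301 mm^3/m

7.301 mm^3/m


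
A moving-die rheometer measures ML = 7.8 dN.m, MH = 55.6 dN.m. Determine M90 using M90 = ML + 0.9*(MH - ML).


M90 = ML + 0.9 * (MH - ML)
M90 = 7.8 + 0.9 * (55.6 - 7.8)
M90 = 7.8 + 0.9 * 47.8
M90 = 50.82 dN.m

50.82 dN.m


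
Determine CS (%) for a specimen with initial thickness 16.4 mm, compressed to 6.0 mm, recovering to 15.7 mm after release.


CS = (t0 - recovered) / (t0 - ts) * 100
= (16.4 - 15.7) / (16.4 - 6.0) * 100
= 0.7 / 10.4 * 100
= 6.7%

6.7%


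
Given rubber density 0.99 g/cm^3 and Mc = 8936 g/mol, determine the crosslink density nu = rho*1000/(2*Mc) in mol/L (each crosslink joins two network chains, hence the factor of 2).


nu = rho * 1000 / (2 * Mc)
nu = 0.99 * 1000 / (2 * 8936)
nu = 990.0 / 17872
nu = 0.0554 mol/L

0.0554 mol/L


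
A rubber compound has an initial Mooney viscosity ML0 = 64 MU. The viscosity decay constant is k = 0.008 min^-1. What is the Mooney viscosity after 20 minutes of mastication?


ML = ML0 * exp(-k * t)
ML = 64 * exp(-0.008 * 20)
ML = 64 * 0.8521
ML = 54.54 MU

54.54 MU


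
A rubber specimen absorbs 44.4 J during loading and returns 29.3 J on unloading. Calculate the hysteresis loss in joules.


Hysteresis loss = loading - unloading
= 44.4 - 29.3
= 15.1 J

15.1 J
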